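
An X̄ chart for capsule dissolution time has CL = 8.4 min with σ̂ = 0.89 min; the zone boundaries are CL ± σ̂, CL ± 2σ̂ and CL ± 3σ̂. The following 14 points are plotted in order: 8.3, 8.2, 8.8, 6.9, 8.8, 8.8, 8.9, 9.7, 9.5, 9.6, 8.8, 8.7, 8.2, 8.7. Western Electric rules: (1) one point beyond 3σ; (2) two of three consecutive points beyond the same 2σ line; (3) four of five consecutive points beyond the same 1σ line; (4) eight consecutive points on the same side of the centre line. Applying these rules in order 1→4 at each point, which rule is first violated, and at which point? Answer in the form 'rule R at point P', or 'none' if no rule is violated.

rule 4 at point 12

Zone of each point (C = within 1σ̂, B = 1σ̂–2σ̂, A = 2σ̂–3σ̂, * = beyond 3σ̂; sign = side of CL): 1:-C, 2:-C, 3:+C, 4:-B, 5:+C, 6:+C, 7:+C, 8:+B, 9:+B, 10:+B, 11:+C, 12:+C, 13:-C, 14:+C
Rule 4 (eight consecutive points on the same side of the centre line) is satisfied at point 12.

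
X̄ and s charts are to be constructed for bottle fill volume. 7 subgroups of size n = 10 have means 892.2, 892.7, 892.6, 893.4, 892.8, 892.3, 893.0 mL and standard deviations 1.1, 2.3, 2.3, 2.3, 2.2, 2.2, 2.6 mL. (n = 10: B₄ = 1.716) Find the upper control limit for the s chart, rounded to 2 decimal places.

s̄ = (1.1 + 2.3 + 2.3 + 2.3 + 2.2 + 2.2 + 2.6) / 7 = 2.1429
UCL_s = B₄·s̄ = 1.716 × 2.1429 = 3.6771

3.68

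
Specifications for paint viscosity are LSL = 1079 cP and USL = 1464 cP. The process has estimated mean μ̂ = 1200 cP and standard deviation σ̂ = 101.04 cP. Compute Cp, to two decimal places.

Cp = (USL − LSL) / (6σ̂) = (1464 − 1079) / (6 × 101.04) = 385.0000 / 606.2400 = 0.6351

0.64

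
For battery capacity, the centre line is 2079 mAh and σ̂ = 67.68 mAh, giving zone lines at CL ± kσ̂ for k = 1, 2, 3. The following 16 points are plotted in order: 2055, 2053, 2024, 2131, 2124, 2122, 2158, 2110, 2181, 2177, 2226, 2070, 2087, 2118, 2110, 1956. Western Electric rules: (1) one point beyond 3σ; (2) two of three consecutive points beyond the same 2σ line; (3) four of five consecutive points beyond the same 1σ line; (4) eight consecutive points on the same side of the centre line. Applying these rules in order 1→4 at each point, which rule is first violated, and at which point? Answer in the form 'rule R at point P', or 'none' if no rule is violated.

Zone of each point (C = within 1σ̂, B = 1σ̂–2σ̂, A = 2σ̂–3σ̂, * = beyond 3σ̂; sign = side of CL): 1:-C, 2:-C, 3:-C, 4:+C, 5:+C, 6:+C, 7:+B, 8:+C, 9:+B, 10:+B, 11:+A, 12:-C, 13:+C, 14:+C, 15:+C, 16:-B
Rule 3 (four of five consecutive points beyond the same 1σ limit) is satisfied at point 11.

rule 3 at point 11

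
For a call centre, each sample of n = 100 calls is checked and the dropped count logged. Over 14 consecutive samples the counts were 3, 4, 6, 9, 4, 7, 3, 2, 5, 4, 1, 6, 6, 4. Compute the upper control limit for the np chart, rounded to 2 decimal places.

10.84

p̄ = Σdᵢ / (k·n) = 64 / (14 × 100) = 0.04571
UCL = np̄ + 3·√(np̄(1−p̄)) = 4.5714 + 3 × √(4.5714×0.95429) = 4.5714 + 3 × 2.0886 = 10.8374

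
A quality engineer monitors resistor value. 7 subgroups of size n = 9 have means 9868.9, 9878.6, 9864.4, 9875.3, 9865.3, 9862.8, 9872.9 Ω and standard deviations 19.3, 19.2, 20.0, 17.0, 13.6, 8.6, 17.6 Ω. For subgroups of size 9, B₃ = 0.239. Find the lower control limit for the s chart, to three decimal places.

s̄ = (19.3 + 19.2 + 20.0 + 17.0 + 13.6 + 8.6 + 17.6) / 7 = 16.4714
LCL_s = B₃·s̄ = 0.239 × 16.4714 = 3.9367

3.937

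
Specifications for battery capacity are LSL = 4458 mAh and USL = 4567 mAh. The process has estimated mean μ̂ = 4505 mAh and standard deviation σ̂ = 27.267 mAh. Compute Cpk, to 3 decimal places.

0.575

Cpu = (USL − μ̂) / (3σ̂) = (4567 − 4505) / (3 × 27.267) = 0.7579; Cpl = (μ̂ − LSL) / (3σ̂) = (4505 − 4458) / (3 × 27.267) = 0.5746; Cpk = min(Cpu, Cpl) = 0.5746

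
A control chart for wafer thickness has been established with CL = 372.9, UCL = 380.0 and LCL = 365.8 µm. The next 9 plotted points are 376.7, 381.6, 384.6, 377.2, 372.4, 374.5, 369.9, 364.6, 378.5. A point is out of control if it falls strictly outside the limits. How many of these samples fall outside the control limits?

Compare each point to [365.8, 380.0]: sample 2 = 381.6 > UCL; sample 3 = 384.6 > UCL; sample 8 = 364.6 < LCL.

3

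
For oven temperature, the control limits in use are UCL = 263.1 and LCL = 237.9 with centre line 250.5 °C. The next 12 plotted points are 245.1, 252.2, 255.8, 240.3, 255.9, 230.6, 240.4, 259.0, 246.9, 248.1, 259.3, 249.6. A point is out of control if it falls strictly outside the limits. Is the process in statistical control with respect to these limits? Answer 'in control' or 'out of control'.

Compare each point to [237.9, 263.1]: sample 6 = 230.6 < LCL.

out of control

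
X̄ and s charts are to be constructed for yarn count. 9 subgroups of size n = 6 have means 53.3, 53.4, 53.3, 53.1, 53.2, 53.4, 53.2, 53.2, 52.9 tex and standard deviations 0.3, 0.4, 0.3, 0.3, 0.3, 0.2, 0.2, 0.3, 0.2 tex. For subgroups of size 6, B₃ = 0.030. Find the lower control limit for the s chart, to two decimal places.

s̄ = (0.3 + 0.4 + 0.3 + 0.3 + 0.3 + 0.2 + 0.2 + 0.3 + 0.2) / 9 = 0.2778
LCL_s = B₃·s̄ = 0.030 × 0.2778 = 0.0083

0.01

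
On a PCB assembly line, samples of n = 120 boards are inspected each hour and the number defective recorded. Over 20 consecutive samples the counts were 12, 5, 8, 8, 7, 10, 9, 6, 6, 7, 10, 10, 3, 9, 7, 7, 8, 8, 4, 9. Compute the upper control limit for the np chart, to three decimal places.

p̄ = Σdᵢ / (k·n) = 153 / (20 × 120) = 0.06375
UCL = np̄ + 3·√(np̄(1−p̄)) = 7.6500 + 3 × √(7.6500×0.93625) = 7.6500 + 3 × 2.6762 = 15.6787

15.679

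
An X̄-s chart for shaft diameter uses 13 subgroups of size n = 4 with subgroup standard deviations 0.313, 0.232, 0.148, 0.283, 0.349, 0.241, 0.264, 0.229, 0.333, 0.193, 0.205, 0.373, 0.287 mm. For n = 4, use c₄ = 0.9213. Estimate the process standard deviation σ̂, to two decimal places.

0.29

s̄ = (0.313 + 0.232 + 0.148 + 0.283 + 0.349 + 0.241 + 0.264 + 0.229 + 0.333 + 0.193 + 0.205 + 0.373 + 0.287) / 13 = 0.2654
σ̂ = s̄ / c₄ = 0.2654 / 0.9213 = 0.2881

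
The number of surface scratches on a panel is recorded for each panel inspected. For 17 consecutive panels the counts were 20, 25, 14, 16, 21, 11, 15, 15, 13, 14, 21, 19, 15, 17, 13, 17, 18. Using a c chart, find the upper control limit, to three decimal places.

28.968

c̄ = (20 + 25 + 14 + 16 + 21 + 11 + 15 + 15 + 13 + 14 + 21 + 19 + 15 + 17 + 13 + 17 + 18) / 17 = 284 / 17 = 16.7059
UCL = c̄ + 3√c̄ = 16.7059 + 3 × √16.7059 = 16.7059 + 3 × 4.0873 = 28.9677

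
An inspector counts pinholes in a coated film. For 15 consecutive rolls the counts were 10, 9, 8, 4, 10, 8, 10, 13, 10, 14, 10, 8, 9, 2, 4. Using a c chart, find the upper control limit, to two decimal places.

17.40

c̄ = (10 + 9 + 8 + 4 + 10 + 8 + 10 + 13 + 10 + 14 + 10 + 8 + 9 + 2 + 4) / 15 = 129 / 15 = 8.6000
UCL = c̄ + 3√c̄ = 8.6000 + 3 × √8.6000 = 8.6000 + 3 × 2.9326 = 17.3977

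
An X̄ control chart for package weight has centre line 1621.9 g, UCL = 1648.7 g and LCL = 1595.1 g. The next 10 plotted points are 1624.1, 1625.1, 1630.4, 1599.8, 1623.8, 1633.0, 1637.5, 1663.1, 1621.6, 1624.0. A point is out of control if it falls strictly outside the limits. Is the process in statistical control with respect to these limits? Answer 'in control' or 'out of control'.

Compare each point to [1595.1, 1648.7]: sample 8 = 1663.1 > UCL.

out of control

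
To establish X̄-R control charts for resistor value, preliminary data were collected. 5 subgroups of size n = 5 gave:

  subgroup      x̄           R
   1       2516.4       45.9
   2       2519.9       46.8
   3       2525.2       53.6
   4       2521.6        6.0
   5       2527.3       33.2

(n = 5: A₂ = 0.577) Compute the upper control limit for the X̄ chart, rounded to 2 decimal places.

X̄̄ = (2516.4 + 2519.9 + 2525.2 + 2521.6 + 2527.3) / 5 = 12610.4000 / 5 = 2522.0800
R̄ = (45.9 + 46.8 + 53.6 + 6.0 + 33.2) / 5 = 185.5000 / 5 = 37.1000
UCL = X̄̄ + A₂·R̄ = 2522.0800 + 0.577 × 37.1000 = 2543.4867

2543.49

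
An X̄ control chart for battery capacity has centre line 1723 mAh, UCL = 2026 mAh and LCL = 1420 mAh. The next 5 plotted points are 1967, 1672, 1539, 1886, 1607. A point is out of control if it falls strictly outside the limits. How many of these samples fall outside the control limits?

0

All 5 points lie within [1420, 2026].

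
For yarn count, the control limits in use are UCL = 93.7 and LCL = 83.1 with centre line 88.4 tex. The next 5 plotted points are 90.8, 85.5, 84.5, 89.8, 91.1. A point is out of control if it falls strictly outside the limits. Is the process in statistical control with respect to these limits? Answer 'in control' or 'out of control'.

in control

All 5 points lie within [83.1, 93.7].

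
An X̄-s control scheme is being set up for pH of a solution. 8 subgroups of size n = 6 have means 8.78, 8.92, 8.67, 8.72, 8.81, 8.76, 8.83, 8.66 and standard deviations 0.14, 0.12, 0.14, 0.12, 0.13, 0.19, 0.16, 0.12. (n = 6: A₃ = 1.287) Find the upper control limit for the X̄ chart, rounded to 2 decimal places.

X̄̄ = (8.78 + 8.92 + 8.67 + 8.72 + 8.81 + 8.76 + 8.83 + 8.66) / 8 = 8.7688
s̄ = (0.14 + 0.12 + 0.14 + 0.12 + 0.13 + 0.19 + 0.16 + 0.12) / 8 = 0.1400
UCL = X̄̄ + A₃·s̄ = 8.7688 + 1.287 × 0.1400 = 8.9489

8.95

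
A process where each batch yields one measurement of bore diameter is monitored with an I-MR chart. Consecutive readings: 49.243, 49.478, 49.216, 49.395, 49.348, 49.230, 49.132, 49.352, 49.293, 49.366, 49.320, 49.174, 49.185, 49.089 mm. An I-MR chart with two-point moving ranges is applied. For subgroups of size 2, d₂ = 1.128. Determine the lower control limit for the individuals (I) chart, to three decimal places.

X̄ = (49.243 + 49.478 + 49.216 + 49.395 + 49.348 + 49.230 + 49.132 + 49.352 + 49.293 + 49.366 + 49.320 + 49.174 + 49.185 + 49.089) / 14 = 49.2729
Moving ranges: 0.235, 0.262, 0.179, 0.047, 0.118, 0.098, 0.220, 0.059, 0.073, 0.046, 0.146, 0.011, 0.096; M̄R̄ = 1.5900 / 13 = 0.1223
LCL = X̄ − 3·M̄R̄/d₂ = 49.2729 − 3 × 0.1223 / 1.128 = 48.9476

48.948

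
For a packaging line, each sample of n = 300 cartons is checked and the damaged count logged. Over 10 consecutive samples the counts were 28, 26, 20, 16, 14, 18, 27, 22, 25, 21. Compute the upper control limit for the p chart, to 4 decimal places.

0.1172

p̄ = Σdᵢ / (k·n) = 217 / (10 × 300) = 0.07233
UCL = p̄ + 3·√(p̄(1−p̄)/n) = 0.07233 + 3 × √(0.07233×0.92767/300) = 0.07233 + 3 × 0.01496 = 0.11720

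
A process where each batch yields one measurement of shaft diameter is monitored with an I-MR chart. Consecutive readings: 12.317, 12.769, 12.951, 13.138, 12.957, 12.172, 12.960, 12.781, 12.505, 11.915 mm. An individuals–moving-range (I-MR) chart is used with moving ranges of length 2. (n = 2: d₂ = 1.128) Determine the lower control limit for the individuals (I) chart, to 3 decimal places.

X̄ = (12.317 + 12.769 + 12.951 + 13.138 + 12.957 + 12.172 + 12.960 + 12.781 + 12.505 + 11.915) / 10 = 12.6465
Moving ranges: 0.452, 0.182, 0.187, 0.181, 0.785, 0.788, 0.179, 0.276, 0.590; M̄R̄ = 3.6200 / 9 = 0.4022
LCL = X̄ − 3·M̄R̄/d₂ = 12.6465 − 3 × 0.4022 / 1.128 = 11.5768

11.577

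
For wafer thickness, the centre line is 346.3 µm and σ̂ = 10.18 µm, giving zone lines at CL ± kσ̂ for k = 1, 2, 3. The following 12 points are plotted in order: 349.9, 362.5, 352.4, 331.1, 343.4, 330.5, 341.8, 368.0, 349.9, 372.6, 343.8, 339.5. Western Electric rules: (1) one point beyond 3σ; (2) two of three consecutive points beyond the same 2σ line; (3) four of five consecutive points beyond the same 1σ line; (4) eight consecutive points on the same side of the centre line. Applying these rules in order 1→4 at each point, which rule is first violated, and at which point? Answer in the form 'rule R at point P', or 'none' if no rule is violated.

rule 2 at point 10

Zone of each point (C = within 1σ̂, B = 1σ̂–2σ̂, A = 2σ̂–3σ̂, * = beyond 3σ̂; sign = side of CL): 1:+C, 2:+B, 3:+C, 4:-B, 5:-C, 6:-B, 7:-C, 8:+A, 9:+C, 10:+A, 11:-C, 12:-C
Rule 2 (two of three consecutive points beyond the same 2σ limit) is satisfied at point 10.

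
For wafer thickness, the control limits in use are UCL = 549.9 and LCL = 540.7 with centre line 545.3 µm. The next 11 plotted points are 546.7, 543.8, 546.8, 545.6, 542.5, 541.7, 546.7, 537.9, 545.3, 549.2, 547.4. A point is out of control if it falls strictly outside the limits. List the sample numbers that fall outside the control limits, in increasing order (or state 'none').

Compare each point to [540.7, 549.9]: sample 8 = 537.9 < LCL.

8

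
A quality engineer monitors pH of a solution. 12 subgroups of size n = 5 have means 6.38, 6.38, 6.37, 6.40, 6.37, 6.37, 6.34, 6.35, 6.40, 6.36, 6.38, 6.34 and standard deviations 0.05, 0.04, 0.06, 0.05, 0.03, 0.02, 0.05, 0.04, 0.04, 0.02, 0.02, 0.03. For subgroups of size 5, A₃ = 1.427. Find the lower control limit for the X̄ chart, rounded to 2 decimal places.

6.32

X̄̄ = (6.38 + 6.38 + 6.37 + 6.40 + 6.37 + 6.37 + 6.34 + 6.35 + 6.40 + 6.36 + 6.38 + 6.34) / 12 = 6.3700
s̄ = (0.05 + 0.04 + 0.06 + 0.05 + 0.03 + 0.02 + 0.05 + 0.04 + 0.04 + 0.02 + 0.02 + 0.03) / 12 = 0.0375
LCL = X̄̄ − A₃·s̄ = 6.3700 − 1.427 × 0.0375 = 6.3165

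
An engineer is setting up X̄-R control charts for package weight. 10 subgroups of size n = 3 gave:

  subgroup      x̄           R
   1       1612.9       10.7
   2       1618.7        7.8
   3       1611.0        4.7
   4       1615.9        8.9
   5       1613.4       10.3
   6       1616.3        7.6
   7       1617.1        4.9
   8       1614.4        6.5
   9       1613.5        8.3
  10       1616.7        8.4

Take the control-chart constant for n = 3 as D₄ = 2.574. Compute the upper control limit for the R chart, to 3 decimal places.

R̄ = (10.7 + 7.8 + 4.7 + 8.9 + 10.3 + 7.6 + 4.9 + 6.5 + 8.3 + 8.4) / 10 = 78.1000 / 10 = 7.8100
UCL_R = D₄·R̄ = 2.574 × 7.8100 = 20.1029

20.103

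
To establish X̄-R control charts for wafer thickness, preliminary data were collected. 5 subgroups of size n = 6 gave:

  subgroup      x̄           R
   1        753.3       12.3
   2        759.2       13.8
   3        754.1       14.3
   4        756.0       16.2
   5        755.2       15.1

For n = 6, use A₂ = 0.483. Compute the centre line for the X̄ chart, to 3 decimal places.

755.560

X̄̄ = (753.3 + 759.2 + 754.1 + 756.0 + 755.2) / 5 = 3777.8000 / 5 = 755.5600
CL = X̄̄ = 755.5600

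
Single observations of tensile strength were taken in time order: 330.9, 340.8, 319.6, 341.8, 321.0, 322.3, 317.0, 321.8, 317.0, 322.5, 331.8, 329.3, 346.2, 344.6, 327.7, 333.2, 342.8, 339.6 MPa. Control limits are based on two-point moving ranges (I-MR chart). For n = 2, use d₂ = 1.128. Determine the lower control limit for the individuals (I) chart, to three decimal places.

X̄ = (330.9 + 340.8 + 319.6 + 341.8 + 321.0 + 322.3 + 317.0 + 321.8 + 317.0 + 322.5 + 331.8 + 329.3 + 346.2 + 344.6 + 327.7 + 333.2 + 342.8 + 339.6) / 18 = 330.5500
Moving ranges: 9.9, 21.2, 22.2, 20.8, 1.3, 5.3, 4.8, 4.8, 5.5, 9.3, 2.5, 16.9, 1.6, 16.9, 5.5, 9.6, 3.2; M̄R̄ = 161.3000 / 17 = 9.4882
LCL = X̄ − 3·M̄R̄/d₂ = 330.5500 − 3 × 9.4882 / 1.128 = 305.3153

305.315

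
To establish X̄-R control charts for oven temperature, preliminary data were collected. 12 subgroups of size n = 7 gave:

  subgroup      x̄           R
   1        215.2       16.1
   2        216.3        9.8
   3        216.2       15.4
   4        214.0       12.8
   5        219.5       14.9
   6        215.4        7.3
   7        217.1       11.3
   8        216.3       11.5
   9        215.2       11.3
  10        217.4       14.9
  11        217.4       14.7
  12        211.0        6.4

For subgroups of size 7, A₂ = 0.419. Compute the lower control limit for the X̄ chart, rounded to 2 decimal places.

210.80

X̄̄ = (215.2 + 216.3 + 216.2 + 214.0 + 219.5 + 215.4 + 217.1 + 216.3 + 215.2 + 217.4 + 217.4 + 211.0) / 12 = 2591.0000 / 12 = 215.9167
R̄ = (16.1 + 9.8 + 15.4 + 12.8 + 14.9 + 7.3 + 11.3 + 11.5 + 11.3 + 14.9 + 14.7 + 6.4) / 12 = 146.4000 / 12 = 12.2000
LCL = X̄̄ − A₂·R̄ = 215.9167 − 0.419 × 12.2000 = 210.8049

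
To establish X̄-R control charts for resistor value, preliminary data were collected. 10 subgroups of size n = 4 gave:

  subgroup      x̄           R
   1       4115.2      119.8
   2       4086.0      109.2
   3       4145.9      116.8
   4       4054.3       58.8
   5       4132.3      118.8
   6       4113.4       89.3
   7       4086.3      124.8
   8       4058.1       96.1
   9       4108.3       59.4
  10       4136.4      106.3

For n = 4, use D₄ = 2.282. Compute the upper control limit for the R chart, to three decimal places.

228.040

R̄ = (119.8 + 109.2 + 116.8 + 58.8 + 118.8 + 89.3 + 124.8 + 96.1 + 59.4 + 106.3) / 10 = 999.3000 / 10 = 99.9300
UCL_R = D₄·R̄ = 2.282 × 99.9300 = 228.0403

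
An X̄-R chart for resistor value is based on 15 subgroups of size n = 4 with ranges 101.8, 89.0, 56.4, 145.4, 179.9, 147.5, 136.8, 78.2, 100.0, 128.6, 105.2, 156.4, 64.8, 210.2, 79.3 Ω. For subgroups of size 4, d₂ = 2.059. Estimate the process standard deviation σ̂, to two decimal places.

57.62

R̄ = (101.8 + 89.0 + 56.4 + 145.4 + 179.9 + 147.5 + 136.8 + 78.2 + 100.0 + 128.6 + 105.2 + 156.4 + 64.8 + 210.2 + 79.3) / 15 = 118.6333
σ̂ = R̄ / d₂ = 118.6333 / 2.059 = 57.6170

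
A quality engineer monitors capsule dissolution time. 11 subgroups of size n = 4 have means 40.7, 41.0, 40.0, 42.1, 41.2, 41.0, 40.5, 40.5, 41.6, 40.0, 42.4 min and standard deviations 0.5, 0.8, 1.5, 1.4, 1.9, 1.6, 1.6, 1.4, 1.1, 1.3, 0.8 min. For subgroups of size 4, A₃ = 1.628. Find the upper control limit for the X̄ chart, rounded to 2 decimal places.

X̄̄ = (40.7 + 41.0 + 40.0 + 42.1 + 41.2 + 41.0 + 40.5 + 40.5 + 41.6 + 40.0 + 42.4) / 11 = 41.0000
s̄ = (0.5 + 0.8 + 1.5 + 1.4 + 1.9 + 1.6 + 1.6 + 1.4 + 1.1 + 1.3 + 0.8) / 11 = 1.2636
UCL = X̄̄ + A₃·s̄ = 41.0000 + 1.628 × 1.2636 = 43.0572

43.06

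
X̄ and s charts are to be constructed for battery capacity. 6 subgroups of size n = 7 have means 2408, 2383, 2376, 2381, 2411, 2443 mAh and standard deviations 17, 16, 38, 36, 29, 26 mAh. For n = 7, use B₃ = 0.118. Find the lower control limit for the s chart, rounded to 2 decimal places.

s̄ = (17 + 16 + 38 + 36 + 29 + 26) / 6 = 27.0000
LCL_s = B₃·s̄ = 0.118 × 27.0000 = 3.1860

3.19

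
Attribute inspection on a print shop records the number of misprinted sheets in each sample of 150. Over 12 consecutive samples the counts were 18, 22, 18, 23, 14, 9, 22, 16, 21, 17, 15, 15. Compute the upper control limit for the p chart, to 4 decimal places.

0.1953

p̄ = Σdᵢ / (k·n) = 210 / (12 × 150) = 0.11667
UCL = p̄ + 3·√(p̄(1−p̄)/n) = 0.11667 + 3 × √(0.11667×0.88333/150) = 0.11667 + 3 × 0.02621 = 0.19530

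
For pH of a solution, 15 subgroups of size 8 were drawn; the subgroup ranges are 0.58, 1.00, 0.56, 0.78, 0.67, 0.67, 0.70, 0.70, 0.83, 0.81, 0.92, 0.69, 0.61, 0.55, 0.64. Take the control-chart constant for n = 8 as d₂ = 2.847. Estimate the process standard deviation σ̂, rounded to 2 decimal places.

0.25

R̄ = (0.58 + 1.00 + 0.56 + 0.78 + 0.67 + 0.67 + 0.70 + 0.70 + 0.83 + 0.81 + 0.92 + 0.69 + 0.61 + 0.55 + 0.64) / 15 = 0.7140
σ̂ = R̄ / d₂ = 0.7140 / 2.847 = 0.2508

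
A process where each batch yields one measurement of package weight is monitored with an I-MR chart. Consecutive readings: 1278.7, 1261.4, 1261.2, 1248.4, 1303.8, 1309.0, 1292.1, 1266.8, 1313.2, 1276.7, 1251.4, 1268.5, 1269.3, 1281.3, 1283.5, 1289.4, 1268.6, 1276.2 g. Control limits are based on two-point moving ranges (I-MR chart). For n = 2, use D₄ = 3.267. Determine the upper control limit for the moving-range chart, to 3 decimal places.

Moving ranges: 17.3, 0.2, 12.8, 55.4, 5.2, 16.9, 25.3, 46.4, 36.5, 25.3, 17.1, 0.8, 12.0, 2.2, 5.9, 20.8, 7.6; M̄R̄ = 307.7000 / 17 = 18.1000
UCL_MR = D₄·M̄R̄ = 3.267 × 18.1000 = 59.1327

59.133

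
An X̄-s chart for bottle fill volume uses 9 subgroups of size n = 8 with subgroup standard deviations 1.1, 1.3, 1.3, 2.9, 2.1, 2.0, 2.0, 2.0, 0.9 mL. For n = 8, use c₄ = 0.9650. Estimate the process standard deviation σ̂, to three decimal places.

s̄ = (1.1 + 1.3 + 1.3 + 2.9 + 2.1 + 2.0 + 2.0 + 2.0 + 0.9) / 9 = 1.7333
σ̂ = s̄ / c₄ = 1.7333 / 0.9650 = 1.7962

1.796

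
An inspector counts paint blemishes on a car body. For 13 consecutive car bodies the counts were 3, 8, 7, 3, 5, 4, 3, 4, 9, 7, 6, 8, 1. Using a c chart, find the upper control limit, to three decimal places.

c̄ = (3 + 8 + 7 + 3 + 5 + 4 + 3 + 4 + 9 + 7 + 6 + 8 + 1) / 13 = 68 / 13 = 5.2308
UCL = c̄ + 3√c̄ = 5.2308 + 3 × √5.2308 = 5.2308 + 3 × 2.2871 = 12.0920

12.092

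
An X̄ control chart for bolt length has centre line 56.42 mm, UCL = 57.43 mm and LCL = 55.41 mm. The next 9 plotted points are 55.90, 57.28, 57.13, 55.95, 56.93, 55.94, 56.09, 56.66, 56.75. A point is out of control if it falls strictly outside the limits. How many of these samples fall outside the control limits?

All 9 points lie within [55.41, 57.43].

0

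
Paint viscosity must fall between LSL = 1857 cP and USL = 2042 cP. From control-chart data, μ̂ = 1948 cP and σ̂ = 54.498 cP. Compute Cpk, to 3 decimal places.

Cpu = (USL − μ̂) / (3σ̂) = (2042 − 1948) / (3 × 54.498) = 0.5749; Cpl = (μ̂ − LSL) / (3σ̂) = (1948 − 1857) / (3 × 54.498) = 0.5566; Cpk = min(Cpu, Cpl) = 0.5566

0.557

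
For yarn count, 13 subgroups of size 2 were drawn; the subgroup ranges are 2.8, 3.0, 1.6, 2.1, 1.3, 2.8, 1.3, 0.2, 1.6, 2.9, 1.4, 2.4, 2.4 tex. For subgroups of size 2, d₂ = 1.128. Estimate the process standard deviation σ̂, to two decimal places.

R̄ = (2.8 + 3.0 + 1.6 + 2.1 + 1.3 + 2.8 + 1.3 + 0.2 + 1.6 + 2.9 + 1.4 + 2.4 + 2.4) / 13 = 1.9846
σ̂ = R̄ / d₂ = 1.9846 / 1.128 = 1.7594

1.76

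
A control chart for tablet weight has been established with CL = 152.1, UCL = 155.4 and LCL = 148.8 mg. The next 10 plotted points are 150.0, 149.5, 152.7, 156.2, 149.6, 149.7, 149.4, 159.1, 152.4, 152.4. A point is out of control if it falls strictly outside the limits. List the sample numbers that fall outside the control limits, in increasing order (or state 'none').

4, 8

Compare each point to [148.8, 155.4]: sample 4 = 156.2 > UCL; sample 8 = 159.1 > UCL.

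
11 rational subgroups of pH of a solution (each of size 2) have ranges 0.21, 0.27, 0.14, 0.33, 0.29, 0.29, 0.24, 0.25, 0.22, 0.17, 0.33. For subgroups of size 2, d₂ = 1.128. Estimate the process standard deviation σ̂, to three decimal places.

0.221

R̄ = (0.21 + 0.27 + 0.14 + 0.33 + 0.29 + 0.29 + 0.24 + 0.25 + 0.22 + 0.17 + 0.33) / 11 = 0.2491
σ̂ = R̄ / d₂ = 0.2491 / 1.128 = 0.2208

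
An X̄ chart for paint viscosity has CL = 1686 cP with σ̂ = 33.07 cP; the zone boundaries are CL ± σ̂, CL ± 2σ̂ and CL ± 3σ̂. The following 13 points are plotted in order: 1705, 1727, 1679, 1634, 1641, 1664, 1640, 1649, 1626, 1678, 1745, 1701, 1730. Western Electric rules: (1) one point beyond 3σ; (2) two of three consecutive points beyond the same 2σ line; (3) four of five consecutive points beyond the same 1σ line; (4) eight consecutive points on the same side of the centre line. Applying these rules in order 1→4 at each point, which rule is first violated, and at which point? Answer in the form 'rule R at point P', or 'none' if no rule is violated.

Zone of each point (C = within 1σ̂, B = 1σ̂–2σ̂, A = 2σ̂–3σ̂, * = beyond 3σ̂; sign = side of CL): 1:+C, 2:+B, 3:-C, 4:-B, 5:-B, 6:-C, 7:-B, 8:-B, 9:-B, 10:-C, 11:+B, 12:+C, 13:+B
Rule 3 (four of five consecutive points beyond the same 1σ limit) is satisfied at point 8.

rule 3 at point 8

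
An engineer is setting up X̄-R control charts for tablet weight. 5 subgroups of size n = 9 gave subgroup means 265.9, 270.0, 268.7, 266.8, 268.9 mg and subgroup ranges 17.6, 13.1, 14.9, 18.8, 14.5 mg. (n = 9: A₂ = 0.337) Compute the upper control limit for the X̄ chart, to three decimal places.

X̄̄ = (265.9 + 270.0 + 268.7 + 266.8 + 268.9) / 5 = 1340.3000 / 5 = 268.0600
R̄ = (17.6 + 13.1 + 14.9 + 18.8 + 14.5) / 5 = 78.9000 / 5 = 15.7800
UCL = X̄̄ + A₂·R̄ = 268.0600 + 0.337 × 15.7800 = 273.3779

273.378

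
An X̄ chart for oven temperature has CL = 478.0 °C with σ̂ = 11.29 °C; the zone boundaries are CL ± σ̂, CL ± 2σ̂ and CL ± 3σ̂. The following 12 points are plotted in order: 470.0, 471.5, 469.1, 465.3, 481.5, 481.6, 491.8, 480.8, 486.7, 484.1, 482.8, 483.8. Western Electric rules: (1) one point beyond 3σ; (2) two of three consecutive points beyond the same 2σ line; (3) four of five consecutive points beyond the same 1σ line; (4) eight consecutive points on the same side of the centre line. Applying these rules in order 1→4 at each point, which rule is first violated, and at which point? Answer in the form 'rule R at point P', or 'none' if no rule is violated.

Zone of each point (C = within 1σ̂, B = 1σ̂–2σ̂, A = 2σ̂–3σ̂, * = beyond 3σ̂; sign = side of CL): 1:-C, 2:-C, 3:-C, 4:-B, 5:+C, 6:+C, 7:+B, 8:+C, 9:+C, 10:+C, 11:+C, 12:+C
Rule 4 (eight consecutive points on the same side of the centre line) is satisfied at point 12.

rule 4 at point 12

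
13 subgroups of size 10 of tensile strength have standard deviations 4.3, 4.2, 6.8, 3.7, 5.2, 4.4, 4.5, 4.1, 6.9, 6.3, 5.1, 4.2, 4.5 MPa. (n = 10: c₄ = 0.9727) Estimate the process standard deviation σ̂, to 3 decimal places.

5.077

s̄ = (4.3 + 4.2 + 6.8 + 3.7 + 5.2 + 4.4 + 4.5 + 4.1 + 6.9 + 6.3 + 5.1 + 4.2 + 4.5) / 13 = 4.9385
σ̂ = s̄ / c₄ = 4.9385 / 0.9727 = 5.0771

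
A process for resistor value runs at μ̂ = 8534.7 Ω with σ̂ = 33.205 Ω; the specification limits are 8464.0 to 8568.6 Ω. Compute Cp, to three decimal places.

0.525

Cp = (USL − LSL) / (6σ̂) = (8568.6 − 8464.0) / (6 × 33.205) = 104.6000 / 199.2300 = 0.5250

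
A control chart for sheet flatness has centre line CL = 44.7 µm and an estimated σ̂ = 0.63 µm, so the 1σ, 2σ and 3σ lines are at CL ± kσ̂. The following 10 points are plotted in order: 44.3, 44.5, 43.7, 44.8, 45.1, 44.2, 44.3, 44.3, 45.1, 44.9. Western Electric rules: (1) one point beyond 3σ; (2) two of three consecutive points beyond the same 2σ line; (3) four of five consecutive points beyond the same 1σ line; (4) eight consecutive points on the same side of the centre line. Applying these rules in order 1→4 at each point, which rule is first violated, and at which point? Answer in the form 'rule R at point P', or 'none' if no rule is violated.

Zone of each point (C = within 1σ̂, B = 1σ̂–2σ̂, A = 2σ̂–3σ̂, * = beyond 3σ̂; sign = side of CL): 1:-C, 2:-C, 3:-B, 4:+C, 5:+C, 6:-C, 7:-C, 8:-C, 9:+C, 10:+C
No rule fires across all 10 points.

none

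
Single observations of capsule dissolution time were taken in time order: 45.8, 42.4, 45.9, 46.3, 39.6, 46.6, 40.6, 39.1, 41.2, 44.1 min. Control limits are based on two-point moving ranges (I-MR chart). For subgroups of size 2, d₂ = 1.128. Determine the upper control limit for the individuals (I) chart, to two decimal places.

X̄ = (45.8 + 42.4 + 45.9 + 46.3 + 39.6 + 46.6 + 40.6 + 39.1 + 41.2 + 44.1) / 10 = 43.1600
Moving ranges: 3.4, 3.5, 0.4, 6.7, 7.0, 6.0, 1.5, 2.1, 2.9; M̄R̄ = 33.5000 / 9 = 3.7222
UCL = X̄ + 3·M̄R̄/d₂ = 43.1600 + 3 × 3.7222 / 1.128 = 53.0595

53.06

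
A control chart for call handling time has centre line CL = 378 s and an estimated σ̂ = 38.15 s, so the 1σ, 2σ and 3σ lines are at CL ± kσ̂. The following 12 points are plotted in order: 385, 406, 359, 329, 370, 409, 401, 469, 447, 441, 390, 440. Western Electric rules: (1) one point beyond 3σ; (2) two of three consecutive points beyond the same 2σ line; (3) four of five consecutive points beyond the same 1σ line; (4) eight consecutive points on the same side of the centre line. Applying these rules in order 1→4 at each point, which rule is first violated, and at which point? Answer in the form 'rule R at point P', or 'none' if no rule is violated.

rule 3 at point 12

Zone of each point (C = within 1σ̂, B = 1σ̂–2σ̂, A = 2σ̂–3σ̂, * = beyond 3σ̂; sign = side of CL): 1:+C, 2:+C, 3:-C, 4:-B, 5:-C, 6:+C, 7:+C, 8:+A, 9:+B, 10:+B, 11:+C, 12:+B
Rule 3 (four of five consecutive points beyond the same 1σ limit) is satisfied at point 12.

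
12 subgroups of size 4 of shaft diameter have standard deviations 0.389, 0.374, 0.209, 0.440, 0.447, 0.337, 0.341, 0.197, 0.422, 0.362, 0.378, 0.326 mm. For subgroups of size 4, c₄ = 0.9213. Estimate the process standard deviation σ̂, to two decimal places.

s̄ = (0.389 + 0.374 + 0.209 + 0.440 + 0.447 + 0.337 + 0.341 + 0.197 + 0.422 + 0.362 + 0.378 + 0.326) / 12 = 0.3518
σ̂ = s̄ / c₄ = 0.3518 / 0.9213 = 0.3819

0.38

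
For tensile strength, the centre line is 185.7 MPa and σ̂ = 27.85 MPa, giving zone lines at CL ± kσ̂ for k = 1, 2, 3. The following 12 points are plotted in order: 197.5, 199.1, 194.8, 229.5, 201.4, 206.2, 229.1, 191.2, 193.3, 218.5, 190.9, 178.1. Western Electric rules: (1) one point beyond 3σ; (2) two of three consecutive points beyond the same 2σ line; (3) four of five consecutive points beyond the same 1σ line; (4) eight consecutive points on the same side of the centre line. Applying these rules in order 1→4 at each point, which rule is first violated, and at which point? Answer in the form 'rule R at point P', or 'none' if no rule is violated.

rule 4 at point 8

Zone of each point (C = within 1σ̂, B = 1σ̂–2σ̂, A = 2σ̂–3σ̂, * = beyond 3σ̂; sign = side of CL): 1:+C, 2:+C, 3:+C, 4:+B, 5:+C, 6:+C, 7:+B, 8:+C, 9:+C, 10:+B, 11:+C, 12:-C
Rule 4 (eight consecutive points on the same side of the centre line) is satisfied at point 8.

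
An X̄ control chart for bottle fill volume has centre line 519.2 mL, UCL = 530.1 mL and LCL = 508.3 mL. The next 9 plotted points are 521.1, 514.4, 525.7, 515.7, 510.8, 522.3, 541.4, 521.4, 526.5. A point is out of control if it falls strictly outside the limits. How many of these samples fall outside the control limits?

1

Compare each point to [508.3, 530.1]: sample 7 = 541.4 > UCL.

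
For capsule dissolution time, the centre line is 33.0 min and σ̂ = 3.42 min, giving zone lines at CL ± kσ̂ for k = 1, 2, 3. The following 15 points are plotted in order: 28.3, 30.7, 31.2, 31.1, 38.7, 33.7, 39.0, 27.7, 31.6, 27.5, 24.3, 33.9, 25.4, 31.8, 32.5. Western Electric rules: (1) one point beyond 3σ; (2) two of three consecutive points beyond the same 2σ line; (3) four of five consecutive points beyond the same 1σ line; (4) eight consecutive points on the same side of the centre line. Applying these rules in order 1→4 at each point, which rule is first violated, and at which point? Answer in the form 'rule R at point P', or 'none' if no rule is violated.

Zone of each point (C = within 1σ̂, B = 1σ̂–2σ̂, A = 2σ̂–3σ̂, * = beyond 3σ̂; sign = side of CL): 1:-B, 2:-C, 3:-C, 4:-C, 5:+B, 6:+C, 7:+B, 8:-B, 9:-C, 10:-B, 11:-A, 12:+C, 13:-A, 14:-C, 15:-C
Rule 2 (two of three consecutive points beyond the same 2σ limit) is satisfied at point 13.

rule 2 at point 13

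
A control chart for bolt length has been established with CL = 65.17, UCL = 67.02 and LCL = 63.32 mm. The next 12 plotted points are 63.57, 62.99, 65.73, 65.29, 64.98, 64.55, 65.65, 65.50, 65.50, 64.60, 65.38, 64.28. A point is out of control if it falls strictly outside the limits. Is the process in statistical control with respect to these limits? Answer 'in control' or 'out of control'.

Compare each point to [63.32, 67.02]: sample 2 = 62.99 < LCL.

out of control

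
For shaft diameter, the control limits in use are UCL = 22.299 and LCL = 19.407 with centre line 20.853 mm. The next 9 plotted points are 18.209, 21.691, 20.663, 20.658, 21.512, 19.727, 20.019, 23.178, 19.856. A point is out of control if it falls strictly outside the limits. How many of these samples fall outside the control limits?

Compare each point to [19.407, 22.299]: sample 1 = 18.209 < LCL; sample 8 = 23.178 > UCL.

2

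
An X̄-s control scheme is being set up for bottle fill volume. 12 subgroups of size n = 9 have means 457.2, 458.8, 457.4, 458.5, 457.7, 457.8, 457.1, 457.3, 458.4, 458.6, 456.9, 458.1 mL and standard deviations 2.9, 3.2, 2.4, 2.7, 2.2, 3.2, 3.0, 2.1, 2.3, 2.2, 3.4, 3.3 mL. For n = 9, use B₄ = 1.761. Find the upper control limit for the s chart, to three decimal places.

4.828

s̄ = (2.9 + 3.2 + 2.4 + 2.7 + 2.2 + 3.2 + 3.0 + 2.1 + 2.3 + 2.2 + 3.4 + 3.3) / 12 = 2.7417
UCL_s = B₄·s̄ = 1.761 × 2.7417 = 4.8281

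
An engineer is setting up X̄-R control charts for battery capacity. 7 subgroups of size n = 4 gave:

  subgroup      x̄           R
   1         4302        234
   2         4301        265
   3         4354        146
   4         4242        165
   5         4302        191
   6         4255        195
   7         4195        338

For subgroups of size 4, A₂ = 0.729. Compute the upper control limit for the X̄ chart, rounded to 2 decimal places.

X̄̄ = (4302 + 4301 + 4354 + 4242 + 4302 + 4255 + 4195) / 7 = 29951.0000 / 7 = 4278.7143
R̄ = (234 + 265 + 146 + 165 + 191 + 195 + 338) / 7 = 1534.0000 / 7 = 219.1429
UCL = X̄̄ + A₂·R̄ = 4278.7143 + 0.729 × 219.1429 = 4438.4694

4438.47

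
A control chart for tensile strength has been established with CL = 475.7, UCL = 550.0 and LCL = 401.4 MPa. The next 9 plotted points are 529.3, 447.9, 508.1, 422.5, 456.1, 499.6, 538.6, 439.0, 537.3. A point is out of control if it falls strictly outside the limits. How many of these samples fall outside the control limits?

0

All 9 points lie within [401.4, 550.0].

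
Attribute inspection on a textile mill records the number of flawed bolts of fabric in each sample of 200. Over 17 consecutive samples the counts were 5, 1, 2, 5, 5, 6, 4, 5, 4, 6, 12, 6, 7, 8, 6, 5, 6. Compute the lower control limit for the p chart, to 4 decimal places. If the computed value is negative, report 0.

p̄ = Σdᵢ / (k·n) = 93 / (17 × 200) = 0.02735
LCL = p̄ − 3·√(p̄(1−p̄)/n) = 0.02735 − 3 × 0.01153 = -0.00725 → 0 (negative, so LCL = 0)

0.0000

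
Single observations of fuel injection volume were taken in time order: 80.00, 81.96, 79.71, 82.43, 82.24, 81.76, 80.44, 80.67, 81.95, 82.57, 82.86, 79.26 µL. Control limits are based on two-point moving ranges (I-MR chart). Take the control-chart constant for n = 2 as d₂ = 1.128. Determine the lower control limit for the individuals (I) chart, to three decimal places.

77.709

X̄ = (80.00 + 81.96 + 79.71 + 82.43 + 82.24 + 81.76 + 80.44 + 80.67 + 81.95 + 82.57 + 82.86 + 79.26) / 12 = 81.3208
Moving ranges: 1.96, 2.25, 2.72, 0.19, 0.48, 1.32, 0.23, 1.28, 0.62, 0.29, 3.60; M̄R̄ = 14.9400 / 11 = 1.3582
LCL = X̄ − 3·M̄R̄/d₂ = 81.3208 − 3 × 1.3582 / 1.128 = 77.7086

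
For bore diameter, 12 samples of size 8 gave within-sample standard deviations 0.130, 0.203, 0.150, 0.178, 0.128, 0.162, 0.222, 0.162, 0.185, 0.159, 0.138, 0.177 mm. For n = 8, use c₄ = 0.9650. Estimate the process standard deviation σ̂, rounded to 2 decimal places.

s̄ = (0.130 + 0.203 + 0.150 + 0.178 + 0.128 + 0.162 + 0.222 + 0.162 + 0.185 + 0.159 + 0.138 + 0.177) / 12 = 0.1662
σ̂ = s̄ / c₄ = 0.1662 / 0.9650 = 0.1722

0.17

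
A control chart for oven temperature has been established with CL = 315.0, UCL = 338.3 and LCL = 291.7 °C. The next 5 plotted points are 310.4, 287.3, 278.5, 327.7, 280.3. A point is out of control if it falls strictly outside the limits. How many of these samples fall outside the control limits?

Compare each point to [291.7, 338.3]: sample 2 = 287.3 < LCL; sample 3 = 278.5 < LCL; sample 5 = 280.3 < LCL.

3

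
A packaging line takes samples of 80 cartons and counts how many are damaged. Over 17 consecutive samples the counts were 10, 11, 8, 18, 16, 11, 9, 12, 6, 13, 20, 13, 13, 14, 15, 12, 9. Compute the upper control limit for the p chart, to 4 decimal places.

p̄ = Σdᵢ / (k·n) = 210 / (17 × 80) = 0.15441
UCL = p̄ + 3·√(p̄(1−p̄)/n) = 0.15441 + 3 × √(0.15441×0.84559/80) = 0.15441 + 3 × 0.04040 = 0.27561

0.2756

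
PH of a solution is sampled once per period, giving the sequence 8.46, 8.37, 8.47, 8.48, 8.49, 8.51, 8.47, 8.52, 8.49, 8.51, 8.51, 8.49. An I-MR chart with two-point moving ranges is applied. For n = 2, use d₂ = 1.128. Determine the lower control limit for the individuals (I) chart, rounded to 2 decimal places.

X̄ = (8.46 + 8.37 + 8.47 + 8.48 + 8.49 + 8.51 + 8.47 + 8.52 + 8.49 + 8.51 + 8.51 + 8.49) / 12 = 8.4808
Moving ranges: 0.09, 0.10, 0.01, 0.01, 0.02, 0.04, 0.05, 0.03, 0.02, 0.00, 0.02; M̄R̄ = 0.3900 / 11 = 0.0355
LCL = X̄ − 3·M̄R̄/d₂ = 8.4808 − 3 × 0.0355 / 1.128 = 8.3865

8.39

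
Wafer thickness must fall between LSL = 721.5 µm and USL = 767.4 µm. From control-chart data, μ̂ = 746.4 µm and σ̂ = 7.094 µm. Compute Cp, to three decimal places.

Cp = (USL − LSL) / (6σ̂) = (767.4 − 721.5) / (6 × 7.094) = 45.9000 / 42.5640 = 1.0784

1.078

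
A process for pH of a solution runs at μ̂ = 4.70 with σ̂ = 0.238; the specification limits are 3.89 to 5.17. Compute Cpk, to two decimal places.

0.66

Cpu = (USL − μ̂) / (3σ̂) = (5.17 − 4.70) / (3 × 0.238) = 0.6583; Cpl = (μ̂ − LSL) / (3σ̂) = (4.70 − 3.89) / (3 × 0.238) = 1.1345; Cpk = min(Cpu, Cpl) = 0.6583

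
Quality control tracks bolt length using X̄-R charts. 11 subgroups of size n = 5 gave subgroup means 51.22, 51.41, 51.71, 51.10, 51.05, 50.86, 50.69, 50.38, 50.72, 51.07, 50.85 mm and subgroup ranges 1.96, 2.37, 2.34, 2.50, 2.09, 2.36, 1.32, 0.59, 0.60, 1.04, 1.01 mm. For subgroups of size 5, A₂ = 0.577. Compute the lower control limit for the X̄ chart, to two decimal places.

X̄̄ = (51.22 + 51.41 + 51.71 + 51.10 + 51.05 + 50.86 + 50.69 + 50.38 + 50.72 + 51.07 + 50.85) / 11 = 561.0600 / 11 = 51.0055
R̄ = (1.96 + 2.37 + 2.34 + 2.50 + 2.09 + 2.36 + 1.32 + 0.59 + 0.60 + 1.04 + 1.01) / 11 = 18.1800 / 11 = 1.6527
LCL = X̄̄ − A₂·R̄ = 51.0055 − 0.577 × 1.6527 = 50.0518

50.05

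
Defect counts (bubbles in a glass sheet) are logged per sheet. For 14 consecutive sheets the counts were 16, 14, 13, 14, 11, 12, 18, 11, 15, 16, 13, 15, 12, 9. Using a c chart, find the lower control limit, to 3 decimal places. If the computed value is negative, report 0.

2.477

c̄ = (16 + 14 + 13 + 14 + 11 + 12 + 18 + 11 + 15 + 16 + 13 + 15 + 12 + 9) / 14 = 189 / 14 = 13.5000
LCL = c̄ − 3√c̄ = 13.5000 − 3 × 3.6742 = 2.4773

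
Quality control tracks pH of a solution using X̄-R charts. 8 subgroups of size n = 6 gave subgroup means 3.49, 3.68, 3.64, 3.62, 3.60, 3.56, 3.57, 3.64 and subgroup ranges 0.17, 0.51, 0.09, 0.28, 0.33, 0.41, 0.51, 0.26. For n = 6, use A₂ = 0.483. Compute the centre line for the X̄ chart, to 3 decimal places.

X̄̄ = (3.49 + 3.68 + 3.64 + 3.62 + 3.60 + 3.56 + 3.57 + 3.64) / 8 = 28.8000 / 8 = 3.6000
CL = X̄̄ = 3.6000

3.600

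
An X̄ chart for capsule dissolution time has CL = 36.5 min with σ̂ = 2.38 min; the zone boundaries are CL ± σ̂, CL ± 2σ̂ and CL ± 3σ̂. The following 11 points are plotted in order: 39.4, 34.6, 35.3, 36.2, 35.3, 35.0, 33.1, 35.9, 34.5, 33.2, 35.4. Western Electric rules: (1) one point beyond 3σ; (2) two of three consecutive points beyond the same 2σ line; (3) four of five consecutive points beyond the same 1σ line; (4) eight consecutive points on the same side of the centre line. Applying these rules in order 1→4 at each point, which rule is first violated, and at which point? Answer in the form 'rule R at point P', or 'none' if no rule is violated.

rule 4 at point 9

Zone of each point (C = within 1σ̂, B = 1σ̂–2σ̂, A = 2σ̂–3σ̂, * = beyond 3σ̂; sign = side of CL): 1:+B, 2:-C, 3:-C, 4:-C, 5:-C, 6:-C, 7:-B, 8:-C, 9:-C, 10:-B, 11:-C
Rule 4 (eight consecutive points on the same side of the centre line) is satisfied at point 9.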